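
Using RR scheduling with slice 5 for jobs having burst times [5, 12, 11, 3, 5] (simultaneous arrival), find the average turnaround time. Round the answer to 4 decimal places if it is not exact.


Time quantum = 5
Execution trace:
  J1 runs 5 units, time = 5
  J2 runs 5 units, time = 10
  J3 runs 5 units, time = 15
  J4 runs 3 units, time = 18
  J5 runs 5 units, time = 23
  J2 runs 5 units, time = 28
  J3 runs 5 units, time = 33
  J2 runs 2 units, time = 35
  J3 runs 1 units, time = 36
Finish times: [5, 35, 36, 18, 23]
Average turnaround = 117/5 = 23.4

23.4


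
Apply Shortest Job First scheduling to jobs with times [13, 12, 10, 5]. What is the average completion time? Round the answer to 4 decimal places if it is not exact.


SJF order (ascending): [5, 10, 12, 13]
Completion times:
  Job 1: burst=5, C=5
  Job 2: burst=10, C=15
  Job 3: burst=12, C=27
  Job 4: burst=13, C=40
Average completion = 87/4 = 21.75

21.75


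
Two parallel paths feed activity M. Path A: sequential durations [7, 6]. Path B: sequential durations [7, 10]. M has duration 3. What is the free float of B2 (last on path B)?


ES(B2) = sum of predecessors on chain B = 7
EF(B2) = ES + duration = 7 + 10 = 17
Successor of B2 is M. ES(M) = max(sum(A), sum(B)) = max(13, 17) = 17
Free float = ES(successor) - EF(current) = 17 - 17 = 0

0


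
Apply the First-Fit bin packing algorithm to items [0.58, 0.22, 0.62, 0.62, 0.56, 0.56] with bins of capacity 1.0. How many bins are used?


Place items sequentially using First-Fit:
  Item 0.58 -> new Bin 1
  Item 0.22 -> Bin 1 (now 0.8)
  Item 0.62 -> new Bin 2
  Item 0.62 -> new Bin 3
  Item 0.56 -> new Bin 4
  Item 0.56 -> new Bin 5
Total bins used = 5

5


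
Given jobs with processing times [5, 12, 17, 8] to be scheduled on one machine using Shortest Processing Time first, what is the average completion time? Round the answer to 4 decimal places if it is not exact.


Sort jobs by processing time (SPT order): [5, 8, 12, 17]
Compute completion times sequentially:
  Job 1: processing = 5, completes at 5
  Job 2: processing = 8, completes at 13
  Job 3: processing = 12, completes at 25
  Job 4: processing = 17, completes at 42
Sum of completion times = 85
Average completion time = 85/4 = 21.25

21.25


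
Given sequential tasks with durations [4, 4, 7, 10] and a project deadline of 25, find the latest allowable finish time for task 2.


LF(activity 2) = deadline - sum of successor durations
Successors: activities 3 through 4 with durations [7, 10]
Sum of successor durations = 17
LF = 25 - 17 = 8

8


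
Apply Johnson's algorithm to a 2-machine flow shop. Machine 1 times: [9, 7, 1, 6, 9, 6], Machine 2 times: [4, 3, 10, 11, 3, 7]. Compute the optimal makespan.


Apply Johnson's rule:
  Group 1 (a <= b): [(3, 1, 10), (4, 6, 11), (6, 6, 7)]
  Group 2 (a > b): [(1, 9, 4), (2, 7, 3), (5, 9, 3)]
Optimal job order: [3, 4, 6, 1, 2, 5]
Schedule:
  Job 3: M1 done at 1, M2 done at 11
  Job 4: M1 done at 7, M2 done at 22
  Job 6: M1 done at 13, M2 done at 29
  Job 1: M1 done at 22, M2 done at 33
  Job 2: M1 done at 29, M2 done at 36
  Job 5: M1 done at 38, M2 done at 41
Makespan = 41

41


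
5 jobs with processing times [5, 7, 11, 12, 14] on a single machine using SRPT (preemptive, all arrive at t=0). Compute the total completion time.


Since all jobs arrive at t=0, SRPT equals SPT ordering.
SPT order: [5, 7, 11, 12, 14]
Completion times:
  Job 1: p=5, C=5
  Job 2: p=7, C=12
  Job 3: p=11, C=23
  Job 4: p=12, C=35
  Job 5: p=14, C=49
Total completion time = 5 + 12 + 23 + 35 + 49 = 124

124


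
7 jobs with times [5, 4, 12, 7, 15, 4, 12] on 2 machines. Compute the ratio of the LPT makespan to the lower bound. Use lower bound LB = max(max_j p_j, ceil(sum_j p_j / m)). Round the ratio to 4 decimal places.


LPT order: [15, 12, 12, 7, 5, 4, 4]
Machine loads after assignment: [31, 28]
LPT makespan = 31
Lower bound = max(max_job, ceil(total/2)) = max(15, 30) = 30
Ratio = 31 / 30 = 1.0333

1.0333


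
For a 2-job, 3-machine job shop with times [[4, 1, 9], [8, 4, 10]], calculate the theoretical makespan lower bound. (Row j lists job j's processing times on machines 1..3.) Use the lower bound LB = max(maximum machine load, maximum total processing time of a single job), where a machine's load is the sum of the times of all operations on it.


Machine loads:
  Machine 1: 4 + 8 = 12
  Machine 2: 1 + 4 = 5
  Machine 3: 9 + 10 = 19
Max machine load = 19
Job totals:
  Job 1: 14
  Job 2: 22
Max job total = 22
Lower bound = max(19, 22) = 22

22


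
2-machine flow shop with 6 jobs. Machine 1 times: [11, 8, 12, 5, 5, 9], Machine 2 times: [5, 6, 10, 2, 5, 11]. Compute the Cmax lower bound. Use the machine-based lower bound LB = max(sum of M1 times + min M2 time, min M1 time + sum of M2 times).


LB1 = sum(M1 times) + min(M2 times) = 50 + 2 = 52
LB2 = min(M1 times) + sum(M2 times) = 5 + 39 = 44
Lower bound = max(LB1, LB2) = max(52, 44) = 52

52


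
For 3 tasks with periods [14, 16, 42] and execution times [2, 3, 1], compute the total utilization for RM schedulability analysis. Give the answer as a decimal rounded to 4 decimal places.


Compute individual utilizations (exact fractions):
  Task 1: C/T = 2/14 = 1/7 (approx. 0.1429)
  Task 2: C/T = 3/16 (approx. 0.1875)
  Task 3: C/T = 1/42 (approx. 0.0238)
Total utilization U = 1/7 + 3/16 + 1/42 = 17/48
Rounded to 4 decimal places: U = 0.3542
RM (Liu & Layland) bound for 3 tasks = 0.779763; compare with U = 17/48 (approx. 0.354167)
U <= bound, so schedulable by RM sufficient condition.

0.3542


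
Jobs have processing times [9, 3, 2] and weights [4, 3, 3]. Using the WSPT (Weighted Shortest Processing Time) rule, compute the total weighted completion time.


Compute p/w ratios and sort ascending (WSPT): [(2, 3), (3, 3), (9, 4)]
Compute weighted completion times:
  Job (p=2,w=3): C=2, w*C=3*2=6
  Job (p=3,w=3): C=5, w*C=3*5=15
  Job (p=9,w=4): C=14, w*C=4*14=56
Total weighted completion time = 77

77


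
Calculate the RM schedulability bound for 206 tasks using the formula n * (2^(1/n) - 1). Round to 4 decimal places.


Compute 2^(1/206) = 1.0033704594
Subtract 1: 1.0033704594 - 1 = 0.0033704594
Multiply by n: 206 * 0.0033704594 = 0.6943146364
Round to 4 dp: 0.6943

0.6943


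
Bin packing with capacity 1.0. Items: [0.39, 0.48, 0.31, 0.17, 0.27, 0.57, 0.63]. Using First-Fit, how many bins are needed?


Place items sequentially using First-Fit:
  Item 0.39 -> new Bin 1
  Item 0.48 -> Bin 1 (now 0.87)
  Item 0.31 -> new Bin 2
  Item 0.17 -> Bin 2 (now 0.48)
  Item 0.27 -> Bin 2 (now 0.75)
  Item 0.57 -> new Bin 3
  Item 0.63 -> new Bin 4
Total bins used = 4

4


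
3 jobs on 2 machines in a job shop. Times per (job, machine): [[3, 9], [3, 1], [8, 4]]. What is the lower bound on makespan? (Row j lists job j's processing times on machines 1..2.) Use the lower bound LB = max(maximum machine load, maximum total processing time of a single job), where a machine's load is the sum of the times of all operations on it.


Machine loads:
  Machine 1: 3 + 3 + 8 = 14
  Machine 2: 9 + 1 + 4 = 14
Max machine load = 14
Job totals:
  Job 1: 12
  Job 2: 4
  Job 3: 12
Max job total = 12
Lower bound = max(14, 12) = 14

14


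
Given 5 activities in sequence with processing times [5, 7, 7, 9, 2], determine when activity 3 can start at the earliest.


Activity 3 starts after activities 1 through 2 complete.
Predecessor durations: [5, 7]
ES = 5 + 7 = 12

12


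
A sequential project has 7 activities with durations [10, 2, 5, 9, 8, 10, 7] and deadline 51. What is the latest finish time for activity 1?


LF(activity 1) = deadline - sum of successor durations
Successors: activities 2 through 7 with durations [2, 5, 9, 8, 10, 7]
Sum of successor durations = 41
LF = 51 - 41 = 10

10


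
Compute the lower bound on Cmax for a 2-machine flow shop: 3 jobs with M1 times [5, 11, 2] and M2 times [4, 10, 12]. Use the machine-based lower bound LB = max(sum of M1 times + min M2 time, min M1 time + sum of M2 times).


LB1 = sum(M1 times) + min(M2 times) = 18 + 4 = 22
LB2 = min(M1 times) + sum(M2 times) = 2 + 26 = 28
Lower bound = max(LB1, LB2) = max(22, 28) = 28

28


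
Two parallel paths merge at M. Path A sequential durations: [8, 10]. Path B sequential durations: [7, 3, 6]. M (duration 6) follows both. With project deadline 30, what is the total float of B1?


Forward pass: ES(B1) = sum of predecessors on chain B = 0
EF = ES + duration = 0 + 7 = 7
Backward pass: LF(M) = deadline = 30; LS(M) = 30 - 6 = 24
LF(B1) = LS(M) - sum(successors on chain B) = 24 - 9 = 15
LS = LF - duration = 15 - 7 = 8
Total float = LS - ES = 8 - 0 = 8

8


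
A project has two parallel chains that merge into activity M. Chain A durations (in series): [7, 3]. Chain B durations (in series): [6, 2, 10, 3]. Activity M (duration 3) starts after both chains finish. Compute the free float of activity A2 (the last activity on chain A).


ES(A2) = sum of predecessors on chain A = 7
EF(A2) = ES + duration = 7 + 3 = 10
Successor of A2 is M. ES(M) = max(sum(A), sum(B)) = max(10, 21) = 21
Free float = ES(successor) - EF(current) = 21 - 10 = 11

11


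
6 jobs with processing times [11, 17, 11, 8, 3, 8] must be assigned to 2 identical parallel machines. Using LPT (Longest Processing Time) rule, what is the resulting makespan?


Sort jobs in decreasing order (LPT): [17, 11, 11, 8, 8, 3]
Assign each job to the least loaded machine:
  Machine 1: jobs [17, 8, 3], load = 28
  Machine 2: jobs [11, 11, 8], load = 30
Makespan = max load = 30

30


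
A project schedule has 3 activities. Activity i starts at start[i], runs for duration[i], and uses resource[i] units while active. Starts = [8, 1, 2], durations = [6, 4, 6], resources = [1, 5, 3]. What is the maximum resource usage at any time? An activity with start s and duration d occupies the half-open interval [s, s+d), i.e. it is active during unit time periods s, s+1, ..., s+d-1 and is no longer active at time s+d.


Each activity i is active on [start_i, start_i + duration_i).
Compute total resource usage per time slot:
  t=0: active resources = [], total = 0
  t=1: active resources = [5], total = 5
  t=2: active resources = [5, 3], total = 8
  t=3: active resources = [5, 3], total = 8
  t=4: active resources = [5, 3], total = 8
  t=5: active resources = [3], total = 3
  t=6: active resources = [3], total = 3
  t=7: active resources = [3], total = 3
  t=8: active resources = [1], total = 1
  t=9: active resources = [1], total = 1
  t=10: active resources = [1], total = 1
  t=11: active resources = [1], total = 1
  t=12: active resources = [1], total = 1
  t=13: active resources = [1], total = 1
Peak resource demand = 8

8


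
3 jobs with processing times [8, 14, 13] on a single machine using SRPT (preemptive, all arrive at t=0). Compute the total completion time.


Since all jobs arrive at t=0, SRPT equals SPT ordering.
SPT order: [8, 13, 14]
Completion times:
  Job 1: p=8, C=8
  Job 2: p=13, C=21
  Job 3: p=14, C=35
Total completion time = 8 + 21 + 35 = 64

64


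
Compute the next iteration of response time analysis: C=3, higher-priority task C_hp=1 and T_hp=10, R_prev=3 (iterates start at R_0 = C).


R_next = C + ceil(R_prev / T_hp) * C_hp
ceil(3 / 10) = ceil(0.3) = 1
Interference = 1 * 1 = 1
R_next = 3 + 1 = 4

4


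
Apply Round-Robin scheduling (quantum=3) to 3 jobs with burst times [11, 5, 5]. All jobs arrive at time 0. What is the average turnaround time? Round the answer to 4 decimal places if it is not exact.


Time quantum = 3
Execution trace:
  J1 runs 3 units, time = 3
  J2 runs 3 units, time = 6
  J3 runs 3 units, time = 9
  J1 runs 3 units, time = 12
  J2 runs 2 units, time = 14
  J3 runs 2 units, time = 16
  J1 runs 3 units, time = 19
  J1 runs 2 units, time = 21
Finish times: [21, 14, 16]
Average turnaround = 51/3 = 17.0

17.0


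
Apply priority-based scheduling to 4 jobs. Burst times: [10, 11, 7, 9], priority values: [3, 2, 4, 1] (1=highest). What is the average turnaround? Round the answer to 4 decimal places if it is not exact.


Sort by priority (ascending = highest first):
Order: [(1, 9), (2, 11), (3, 10), (4, 7)]
Completion times:
  Priority 1, burst=9, C=9
  Priority 2, burst=11, C=20
  Priority 3, burst=10, C=30
  Priority 4, burst=7, C=37
Average turnaround = 96/4 = 24.0

24.0


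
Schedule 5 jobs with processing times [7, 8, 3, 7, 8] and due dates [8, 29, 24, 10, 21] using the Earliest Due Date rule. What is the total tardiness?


Sort by due date (EDD order): [(7, 8), (7, 10), (8, 21), (3, 24), (8, 29)]
Compute completion times and tardiness:
  Job 1: p=7, d=8, C=7, tardiness=max(0,7-8)=0
  Job 2: p=7, d=10, C=14, tardiness=max(0,14-10)=4
  Job 3: p=8, d=21, C=22, tardiness=max(0,22-21)=1
  Job 4: p=3, d=24, C=25, tardiness=max(0,25-24)=1
  Job 5: p=8, d=29, C=33, tardiness=max(0,33-29)=4
Total tardiness = 10

10


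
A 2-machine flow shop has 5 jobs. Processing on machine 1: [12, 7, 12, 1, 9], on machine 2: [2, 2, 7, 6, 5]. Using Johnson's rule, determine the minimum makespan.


Apply Johnson's rule:
  Group 1 (a <= b): [(4, 1, 6)]
  Group 2 (a > b): [(3, 12, 7), (5, 9, 5), (1, 12, 2), (2, 7, 2)]
Optimal job order: [4, 3, 5, 1, 2]
Schedule:
  Job 4: M1 done at 1, M2 done at 7
  Job 3: M1 done at 13, M2 done at 20
  Job 5: M1 done at 22, M2 done at 27
  Job 1: M1 done at 34, M2 done at 36
  Job 2: M1 done at 41, M2 done at 43
Makespan = 43

43


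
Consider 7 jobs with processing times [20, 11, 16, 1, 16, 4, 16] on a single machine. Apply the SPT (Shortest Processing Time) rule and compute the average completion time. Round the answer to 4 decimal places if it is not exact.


Sort jobs by processing time (SPT order): [1, 4, 11, 16, 16, 16, 20]
Compute completion times sequentially:
  Job 1: processing = 1, completes at 1
  Job 2: processing = 4, completes at 5
  Job 3: processing = 11, completes at 16
  Job 4: processing = 16, completes at 32
  Job 5: processing = 16, completes at 48
  Job 6: processing = 16, completes at 64
  Job 7: processing = 20, completes at 84
Sum of completion times = 250
Average completion time = 250/7 = 35.7143

35.7143


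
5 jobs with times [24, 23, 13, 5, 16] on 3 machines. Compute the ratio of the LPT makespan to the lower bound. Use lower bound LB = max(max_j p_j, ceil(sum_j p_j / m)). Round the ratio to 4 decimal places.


LPT order: [24, 23, 16, 13, 5]
Machine loads after assignment: [24, 28, 29]
LPT makespan = 29
Lower bound = max(max_job, ceil(total/3)) = max(24, 27) = 27
Ratio = 29 / 27 = 1.0741

1.0741


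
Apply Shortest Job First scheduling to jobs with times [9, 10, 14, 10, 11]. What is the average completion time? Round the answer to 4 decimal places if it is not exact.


SJF order (ascending): [9, 10, 10, 11, 14]
Completion times:
  Job 1: burst=9, C=9
  Job 2: burst=10, C=19
  Job 3: burst=10, C=29
  Job 4: burst=11, C=40
  Job 5: burst=14, C=54
Average completion = 151/5 = 30.2

30.2


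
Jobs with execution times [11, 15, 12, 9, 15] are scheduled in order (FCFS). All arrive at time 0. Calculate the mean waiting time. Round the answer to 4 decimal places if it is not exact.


FCFS order (as given): [11, 15, 12, 9, 15]
Waiting times:
  Job 1: wait = 0
  Job 2: wait = 11
  Job 3: wait = 26
  Job 4: wait = 38
  Job 5: wait = 47
Sum of waiting times = 122
Average waiting time = 122/5 = 24.4

24.4


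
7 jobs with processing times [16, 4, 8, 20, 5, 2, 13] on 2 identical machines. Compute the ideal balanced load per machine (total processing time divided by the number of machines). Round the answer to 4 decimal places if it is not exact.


Total processing time = 16 + 4 + 8 + 20 + 5 + 2 + 13 = 68
Number of machines = 2
Ideal balanced load = 68 / 2 = 34.0

34.0


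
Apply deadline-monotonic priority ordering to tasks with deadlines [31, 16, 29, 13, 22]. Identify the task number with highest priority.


Sort tasks by relative deadline (ascending):
  Task 4: deadline = 13
  Task 2: deadline = 16
  Task 5: deadline = 22
  Task 3: deadline = 29
  Task 1: deadline = 31
Priority order (highest first): [4, 2, 5, 3, 1]
Highest priority task = 4

4


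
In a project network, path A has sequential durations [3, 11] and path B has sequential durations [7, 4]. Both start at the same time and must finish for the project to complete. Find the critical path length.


Path A total = 3 + 11 = 14
Path B total = 7 + 4 = 11
Critical path = longest path = max(14, 11) = 14

14


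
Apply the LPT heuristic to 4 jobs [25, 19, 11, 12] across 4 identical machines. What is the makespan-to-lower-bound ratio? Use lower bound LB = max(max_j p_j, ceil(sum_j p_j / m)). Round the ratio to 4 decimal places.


LPT order: [25, 19, 12, 11]
Machine loads after assignment: [25, 19, 12, 11]
LPT makespan = 25
Lower bound = max(max_job, ceil(total/4)) = max(25, 17) = 25
Ratio = 25 / 25 = 1.0

1.0


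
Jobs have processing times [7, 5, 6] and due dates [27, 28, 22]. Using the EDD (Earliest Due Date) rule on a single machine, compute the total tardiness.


Sort by due date (EDD order): [(6, 22), (7, 27), (5, 28)]
Compute completion times and tardiness:
  Job 1: p=6, d=22, C=6, tardiness=max(0,6-22)=0
  Job 2: p=7, d=27, C=13, tardiness=max(0,13-27)=0
  Job 3: p=5, d=28, C=18, tardiness=max(0,18-28)=0
Total tardiness = 0

0


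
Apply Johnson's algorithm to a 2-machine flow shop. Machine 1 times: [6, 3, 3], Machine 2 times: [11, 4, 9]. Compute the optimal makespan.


Apply Johnson's rule:
  Group 1 (a <= b): [(2, 3, 4), (3, 3, 9), (1, 6, 11)]
  Group 2 (a > b): []
Optimal job order: [2, 3, 1]
Schedule:
  Job 2: M1 done at 3, M2 done at 7
  Job 3: M1 done at 6, M2 done at 16
  Job 1: M1 done at 12, M2 done at 27
Makespan = 27

27


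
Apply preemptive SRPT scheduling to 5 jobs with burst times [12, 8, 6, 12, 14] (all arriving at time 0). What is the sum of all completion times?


Since all jobs arrive at t=0, SRPT equals SPT ordering.
SPT order: [6, 8, 12, 12, 14]
Completion times:
  Job 1: p=6, C=6
  Job 2: p=8, C=14
  Job 3: p=12, C=26
  Job 4: p=12, C=38
  Job 5: p=14, C=52
Total completion time = 6 + 14 + 26 + 38 + 52 = 136

136


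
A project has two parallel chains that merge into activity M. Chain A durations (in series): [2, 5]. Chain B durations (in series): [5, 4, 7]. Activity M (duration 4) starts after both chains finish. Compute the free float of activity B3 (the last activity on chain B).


ES(B3) = sum of predecessors on chain B = 9
EF(B3) = ES + duration = 9 + 7 = 16
Successor of B3 is M. ES(M) = max(sum(A), sum(B)) = max(7, 16) = 16
Free float = ES(successor) - EF(current) = 16 - 16 = 0

0


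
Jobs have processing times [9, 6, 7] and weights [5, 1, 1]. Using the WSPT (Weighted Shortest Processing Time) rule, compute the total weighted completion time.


Compute p/w ratios and sort ascending (WSPT): [(9, 5), (6, 1), (7, 1)]
Compute weighted completion times:
  Job (p=9,w=5): C=9, w*C=5*9=45
  Job (p=6,w=1): C=15, w*C=1*15=15
  Job (p=7,w=1): C=22, w*C=1*22=22
Total weighted completion time = 82

82


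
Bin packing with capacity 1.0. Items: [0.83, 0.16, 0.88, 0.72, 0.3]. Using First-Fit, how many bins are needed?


Place items sequentially using First-Fit:
  Item 0.83 -> new Bin 1
  Item 0.16 -> Bin 1 (now 0.99)
  Item 0.88 -> new Bin 2
  Item 0.72 -> new Bin 3
  Item 0.3 -> new Bin 4
Total bins used = 4

4


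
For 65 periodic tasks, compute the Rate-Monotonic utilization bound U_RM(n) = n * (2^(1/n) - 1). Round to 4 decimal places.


Compute 2^(1/65) = 1.0107208638
Subtract 1: 1.0107208638 - 1 = 0.0107208638
Multiply by n: 65 * 0.0107208638 = 0.6968561470
Round to 4 dp: 0.6969

0.6969


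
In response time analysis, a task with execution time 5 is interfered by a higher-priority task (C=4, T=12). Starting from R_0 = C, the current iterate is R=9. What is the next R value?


R_next = C + ceil(R_prev / T_hp) * C_hp
ceil(9 / 12) = ceil(0.75) = 1
Interference = 1 * 4 = 4
R_next = 5 + 4 = 9
R_next = R_prev, so the iteration has converged (response time = 9).

9


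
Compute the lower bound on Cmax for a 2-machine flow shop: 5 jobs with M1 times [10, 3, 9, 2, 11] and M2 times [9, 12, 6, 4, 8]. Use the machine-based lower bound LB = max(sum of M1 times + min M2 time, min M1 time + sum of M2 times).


LB1 = sum(M1 times) + min(M2 times) = 35 + 4 = 39
LB2 = min(M1 times) + sum(M2 times) = 2 + 39 = 41
Lower bound = max(LB1, LB2) = max(39, 41) = 41

41


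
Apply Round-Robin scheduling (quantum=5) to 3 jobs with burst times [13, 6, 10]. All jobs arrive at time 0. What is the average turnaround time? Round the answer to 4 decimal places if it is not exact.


Time quantum = 5
Execution trace:
  J1 runs 5 units, time = 5
  J2 runs 5 units, time = 10
  J3 runs 5 units, time = 15
  J1 runs 5 units, time = 20
  J2 runs 1 units, time = 21
  J3 runs 5 units, time = 26
  J1 runs 3 units, time = 29
Finish times: [29, 21, 26]
Average turnaround = 76/3 = 25.3333

25.3333


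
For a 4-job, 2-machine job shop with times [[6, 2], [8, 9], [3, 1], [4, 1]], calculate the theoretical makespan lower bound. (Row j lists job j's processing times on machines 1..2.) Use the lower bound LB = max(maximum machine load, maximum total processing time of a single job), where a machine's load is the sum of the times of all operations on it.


Machine loads:
  Machine 1: 6 + 8 + 3 + 4 = 21
  Machine 2: 2 + 9 + 1 + 1 = 13
Max machine load = 21
Job totals:
  Job 1: 8
  Job 2: 17
  Job 3: 4
  Job 4: 5
Max job total = 17
Lower bound = max(21, 17) = 21

21


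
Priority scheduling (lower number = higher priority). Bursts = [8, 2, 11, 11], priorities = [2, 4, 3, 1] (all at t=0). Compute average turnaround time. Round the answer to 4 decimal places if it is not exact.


Sort by priority (ascending = highest first):
Order: [(1, 11), (2, 8), (3, 11), (4, 2)]
Completion times:
  Priority 1, burst=11, C=11
  Priority 2, burst=8, C=19
  Priority 3, burst=11, C=30
  Priority 4, burst=2, C=32
Average turnaround = 92/4 = 23.0

23.0


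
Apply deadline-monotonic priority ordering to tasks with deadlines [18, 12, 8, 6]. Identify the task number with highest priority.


Sort tasks by relative deadline (ascending):
  Task 4: deadline = 6
  Task 3: deadline = 8
  Task 2: deadline = 12
  Task 1: deadline = 18
Priority order (highest first): [4, 3, 2, 1]
Highest priority task = 4

4


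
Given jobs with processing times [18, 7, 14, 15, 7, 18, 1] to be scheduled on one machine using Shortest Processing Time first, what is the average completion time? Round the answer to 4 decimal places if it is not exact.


Sort jobs by processing time (SPT order): [1, 7, 7, 14, 15, 18, 18]
Compute completion times sequentially:
  Job 1: processing = 1, completes at 1
  Job 2: processing = 7, completes at 8
  Job 3: processing = 7, completes at 15
  Job 4: processing = 14, completes at 29
  Job 5: processing = 15, completes at 44
  Job 6: processing = 18, completes at 62
  Job 7: processing = 18, completes at 80
Sum of completion times = 239
Average completion time = 239/7 = 34.1429

34.1429


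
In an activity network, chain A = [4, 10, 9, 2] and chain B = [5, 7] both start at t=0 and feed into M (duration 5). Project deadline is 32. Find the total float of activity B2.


Forward pass: ES(B2) = sum of predecessors on chain B = 5
EF = ES + duration = 5 + 7 = 12
Backward pass: LF(M) = deadline = 32; LS(M) = 32 - 5 = 27
LF(B2) = LS(M) - sum(successors on chain B) = 27 - 0 = 27
LS = LF - duration = 27 - 7 = 20
Total float = LS - ES = 20 - 5 = 15

15


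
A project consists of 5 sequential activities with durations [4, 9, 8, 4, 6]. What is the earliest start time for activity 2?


Activity 2 starts after activities 1 through 1 complete.
Predecessor durations: [4]
ES = 4 = 4

4


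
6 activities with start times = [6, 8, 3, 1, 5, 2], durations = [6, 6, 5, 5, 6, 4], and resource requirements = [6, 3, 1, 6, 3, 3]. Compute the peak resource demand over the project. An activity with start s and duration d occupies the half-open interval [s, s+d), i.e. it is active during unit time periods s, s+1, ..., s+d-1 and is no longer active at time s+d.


Each activity i is active on [start_i, start_i + duration_i).
Compute total resource usage per time slot:
  t=0: active resources = [], total = 0
  t=1: active resources = [6], total = 6
  t=2: active resources = [6, 3], total = 9
  t=3: active resources = [1, 6, 3], total = 10
  t=4: active resources = [1, 6, 3], total = 10
  t=5: active resources = [1, 6, 3, 3], total = 13
  t=6: active resources = [6, 1, 3], total = 10
  t=7: active resources = [6, 1, 3], total = 10
  t=8: active resources = [6, 3, 3], total = 12
  t=9: active resources = [6, 3, 3], total = 12
  t=10: active resources = [6, 3, 3], total = 12
  t=11: active resources = [6, 3], total = 9
  t=12: active resources = [3], total = 3
  t=13: active resources = [3], total = 3
Peak resource demand = 13

13


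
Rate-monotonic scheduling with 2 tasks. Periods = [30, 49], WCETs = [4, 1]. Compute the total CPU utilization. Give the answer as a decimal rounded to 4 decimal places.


Compute individual utilizations (exact fractions):
  Task 1: C/T = 4/30 = 2/15 (approx. 0.1333)
  Task 2: C/T = 1/49 (approx. 0.0204)
Total utilization U = 2/15 + 1/49 = 113/735
Rounded to 4 decimal places: U = 0.1537
RM (Liu & Layland) bound for 2 tasks = 0.828427; compare with U = 113/735 (approx. 0.153741)
U <= bound, so schedulable by RM sufficient condition.

0.1537


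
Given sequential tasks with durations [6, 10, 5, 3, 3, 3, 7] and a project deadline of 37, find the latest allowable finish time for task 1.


LF(activity 1) = deadline - sum of successor durations
Successors: activities 2 through 7 with durations [10, 5, 3, 3, 3, 7]
Sum of successor durations = 31
LF = 37 - 31 = 6

6


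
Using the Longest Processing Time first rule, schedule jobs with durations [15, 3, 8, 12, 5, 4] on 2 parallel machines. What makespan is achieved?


Sort jobs in decreasing order (LPT): [15, 12, 8, 5, 4, 3]
Assign each job to the least loaded machine:
  Machine 1: jobs [15, 5, 4], load = 24
  Machine 2: jobs [12, 8, 3], load = 23
Makespan = max load = 24

24


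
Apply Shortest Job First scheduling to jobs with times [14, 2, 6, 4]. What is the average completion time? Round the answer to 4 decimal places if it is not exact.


SJF order (ascending): [2, 4, 6, 14]
Completion times:
  Job 1: burst=2, C=2
  Job 2: burst=4, C=6
  Job 3: burst=6, C=12
  Job 4: burst=14, C=26
Average completion = 46/4 = 11.5

11.5


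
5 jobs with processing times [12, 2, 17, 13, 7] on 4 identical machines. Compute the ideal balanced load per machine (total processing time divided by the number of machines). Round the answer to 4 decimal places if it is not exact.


Total processing time = 12 + 2 + 17 + 13 + 7 = 51
Number of machines = 4
Ideal balanced load = 51 / 4 = 12.75

12.75


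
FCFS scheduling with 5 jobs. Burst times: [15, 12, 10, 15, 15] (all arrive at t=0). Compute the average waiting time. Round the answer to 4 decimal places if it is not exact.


FCFS order (as given): [15, 12, 10, 15, 15]
Waiting times:
  Job 1: wait = 0
  Job 2: wait = 15
  Job 3: wait = 27
  Job 4: wait = 37
  Job 5: wait = 52
Sum of waiting times = 131
Average waiting time = 131/5 = 26.2

26.2


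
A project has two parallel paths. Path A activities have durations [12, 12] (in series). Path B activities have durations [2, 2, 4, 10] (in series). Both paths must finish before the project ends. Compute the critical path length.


Path A total = 12 + 12 = 24
Path B total = 2 + 2 + 4 + 10 = 18
Critical path = longest path = max(24, 18) = 24

24


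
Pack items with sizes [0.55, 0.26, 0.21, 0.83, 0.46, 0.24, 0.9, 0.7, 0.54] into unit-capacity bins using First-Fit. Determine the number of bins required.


Place items sequentially using First-Fit:
  Item 0.55 -> new Bin 1
  Item 0.26 -> Bin 1 (now 0.81)
  Item 0.21 -> new Bin 2
  Item 0.83 -> new Bin 3
  Item 0.46 -> Bin 2 (now 0.67)
  Item 0.24 -> Bin 2 (now 0.91)
  Item 0.9 -> new Bin 4
  Item 0.7 -> new Bin 5
  Item 0.54 -> new Bin 6
Total bins used = 6

6


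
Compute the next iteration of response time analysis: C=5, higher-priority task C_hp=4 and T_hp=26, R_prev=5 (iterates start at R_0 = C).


R_next = C + ceil(R_prev / T_hp) * C_hp
ceil(5 / 26) = ceil(0.1923) = 1
Interference = 1 * 4 = 4
R_next = 5 + 4 = 9

9


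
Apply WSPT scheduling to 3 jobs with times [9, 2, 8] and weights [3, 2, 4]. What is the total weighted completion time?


Compute p/w ratios and sort ascending (WSPT): [(2, 2), (8, 4), (9, 3)]
Compute weighted completion times:
  Job (p=2,w=2): C=2, w*C=2*2=4
  Job (p=8,w=4): C=10, w*C=4*10=40
  Job (p=9,w=3): C=19, w*C=3*19=57
Total weighted completion time = 101

101


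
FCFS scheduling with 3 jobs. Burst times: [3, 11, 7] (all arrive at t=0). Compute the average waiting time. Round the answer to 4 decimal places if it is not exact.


FCFS order (as given): [3, 11, 7]
Waiting times:
  Job 1: wait = 0
  Job 2: wait = 3
  Job 3: wait = 14
Sum of waiting times = 17
Average waiting time = 17/3 = 5.6667

5.6667


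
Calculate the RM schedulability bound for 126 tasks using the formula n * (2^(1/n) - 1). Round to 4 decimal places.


Compute 2^(1/126) = 1.0055163273
Subtract 1: 1.0055163273 - 1 = 0.0055163273
Multiply by n: 126 * 0.0055163273 = 0.6950572398
Round to 4 dp: 0.6951

0.6951


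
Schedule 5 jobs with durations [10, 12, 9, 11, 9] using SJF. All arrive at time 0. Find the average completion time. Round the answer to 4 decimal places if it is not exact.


SJF order (ascending): [9, 9, 10, 11, 12]
Completion times:
  Job 1: burst=9, C=9
  Job 2: burst=9, C=18
  Job 3: burst=10, C=28
  Job 4: burst=11, C=39
  Job 5: burst=12, C=51
Average completion = 145/5 = 29.0

29.0


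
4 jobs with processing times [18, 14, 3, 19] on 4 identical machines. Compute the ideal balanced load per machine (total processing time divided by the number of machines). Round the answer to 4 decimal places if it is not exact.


Total processing time = 18 + 14 + 3 + 19 = 54
Number of machines = 4
Ideal balanced load = 54 / 4 = 13.5

13.5


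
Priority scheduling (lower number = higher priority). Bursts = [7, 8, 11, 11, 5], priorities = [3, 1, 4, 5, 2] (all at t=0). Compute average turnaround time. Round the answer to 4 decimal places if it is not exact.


Sort by priority (ascending = highest first):
Order: [(1, 8), (2, 5), (3, 7), (4, 11), (5, 11)]
Completion times:
  Priority 1, burst=8, C=8
  Priority 2, burst=5, C=13
  Priority 3, burst=7, C=20
  Priority 4, burst=11, C=31
  Priority 5, burst=11, C=42
Average turnaround = 114/5 = 22.8

22.8


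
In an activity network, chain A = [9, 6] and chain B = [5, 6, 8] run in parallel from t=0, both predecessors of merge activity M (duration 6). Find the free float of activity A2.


ES(A2) = sum of predecessors on chain A = 9
EF(A2) = ES + duration = 9 + 6 = 15
Successor of A2 is M. ES(M) = max(sum(A), sum(B)) = max(15, 19) = 19
Free float = ES(successor) - EF(current) = 19 - 15 = 4

4


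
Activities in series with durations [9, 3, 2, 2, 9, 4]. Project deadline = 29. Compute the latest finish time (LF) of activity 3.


LF(activity 3) = deadline - sum of successor durations
Successors: activities 4 through 6 with durations [2, 9, 4]
Sum of successor durations = 15
LF = 29 - 15 = 14

14


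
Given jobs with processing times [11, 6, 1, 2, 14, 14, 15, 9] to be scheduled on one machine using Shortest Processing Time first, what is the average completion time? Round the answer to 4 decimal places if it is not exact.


Sort jobs by processing time (SPT order): [1, 2, 6, 9, 11, 14, 14, 15]
Compute completion times sequentially:
  Job 1: processing = 1, completes at 1
  Job 2: processing = 2, completes at 3
  Job 3: processing = 6, completes at 9
  Job 4: processing = 9, completes at 18
  Job 5: processing = 11, completes at 29
  Job 6: processing = 14, completes at 43
  Job 7: processing = 14, completes at 57
  Job 8: processing = 15, completes at 72
Sum of completion times = 232
Average completion time = 232/8 = 29.0

29.0


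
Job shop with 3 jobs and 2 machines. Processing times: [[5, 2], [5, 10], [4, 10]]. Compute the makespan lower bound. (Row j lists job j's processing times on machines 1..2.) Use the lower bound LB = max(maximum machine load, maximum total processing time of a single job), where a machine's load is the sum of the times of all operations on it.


Machine loads:
  Machine 1: 5 + 5 + 4 = 14
  Machine 2: 2 + 10 + 10 = 22
Max machine load = 22
Job totals:
  Job 1: 7
  Job 2: 15
  Job 3: 14
Max job total = 15
Lower bound = max(22, 15) = 22

22


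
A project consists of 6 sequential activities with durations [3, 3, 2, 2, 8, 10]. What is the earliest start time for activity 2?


Activity 2 starts after activities 1 through 1 complete.
Predecessor durations: [3]
ES = 3 = 3

3


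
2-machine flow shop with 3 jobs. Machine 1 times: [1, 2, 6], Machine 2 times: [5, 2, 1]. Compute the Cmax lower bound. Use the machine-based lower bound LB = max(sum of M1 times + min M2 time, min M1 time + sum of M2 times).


LB1 = sum(M1 times) + min(M2 times) = 9 + 1 = 10
LB2 = min(M1 times) + sum(M2 times) = 1 + 8 = 9
Lower bound = max(LB1, LB2) = max(10, 9) = 10

10


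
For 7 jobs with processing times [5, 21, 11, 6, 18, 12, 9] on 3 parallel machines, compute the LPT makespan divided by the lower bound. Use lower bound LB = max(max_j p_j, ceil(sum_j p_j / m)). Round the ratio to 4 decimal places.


LPT order: [21, 18, 12, 11, 9, 6, 5]
Machine loads after assignment: [27, 27, 28]
LPT makespan = 28
Lower bound = max(max_job, ceil(total/3)) = max(21, 28) = 28
Ratio = 28 / 28 = 1.0

1.0


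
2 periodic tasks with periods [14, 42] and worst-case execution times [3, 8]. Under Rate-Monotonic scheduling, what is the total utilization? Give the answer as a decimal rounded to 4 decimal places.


Compute individual utilizations (exact fractions):
  Task 1: C/T = 3/14 (approx. 0.2143)
  Task 2: C/T = 8/42 = 4/21 (approx. 0.1905)
Total utilization U = 3/14 + 4/21 = 17/42
Rounded to 4 decimal places: U = 0.4048
RM (Liu & Layland) bound for 2 tasks = 0.828427; compare with U = 17/42 (approx. 0.404762)
U <= bound, so schedulable by RM sufficient condition.

0.4048


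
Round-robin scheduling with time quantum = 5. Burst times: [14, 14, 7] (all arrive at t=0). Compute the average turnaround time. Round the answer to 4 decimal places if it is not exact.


Time quantum = 5
Execution trace:
  J1 runs 5 units, time = 5
  J2 runs 5 units, time = 10
  J3 runs 5 units, time = 15
  J1 runs 5 units, time = 20
  J2 runs 5 units, time = 25
  J3 runs 2 units, time = 27
  J1 runs 4 units, time = 31
  J2 runs 4 units, time = 35
Finish times: [31, 35, 27]
Average turnaround = 93/3 = 31.0

31.0


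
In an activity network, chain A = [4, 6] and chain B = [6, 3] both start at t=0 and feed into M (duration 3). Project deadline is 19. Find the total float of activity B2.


Forward pass: ES(B2) = sum of predecessors on chain B = 6
EF = ES + duration = 6 + 3 = 9
Backward pass: LF(M) = deadline = 19; LS(M) = 19 - 3 = 16
LF(B2) = LS(M) - sum(successors on chain B) = 16 - 0 = 16
LS = LF - duration = 16 - 3 = 13
Total float = LS - ES = 13 - 6 = 7

7


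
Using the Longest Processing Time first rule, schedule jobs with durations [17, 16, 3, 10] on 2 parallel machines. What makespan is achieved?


Sort jobs in decreasing order (LPT): [17, 16, 10, 3]
Assign each job to the least loaded machine:
  Machine 1: jobs [17, 3], load = 20
  Machine 2: jobs [16, 10], load = 26
Makespan = max load = 26

26


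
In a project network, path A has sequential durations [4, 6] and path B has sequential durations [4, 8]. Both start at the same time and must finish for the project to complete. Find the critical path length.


Path A total = 4 + 6 = 10
Path B total = 4 + 8 = 12
Critical path = longest path = max(10, 12) = 12

12


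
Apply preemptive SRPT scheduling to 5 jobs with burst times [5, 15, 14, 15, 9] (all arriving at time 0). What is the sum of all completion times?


Since all jobs arrive at t=0, SRPT equals SPT ordering.
SPT order: [5, 9, 14, 15, 15]
Completion times:
  Job 1: p=5, C=5
  Job 2: p=9, C=14
  Job 3: p=14, C=28
  Job 4: p=15, C=43
  Job 5: p=15, C=58
Total completion time = 5 + 14 + 28 + 43 + 58 = 148

148


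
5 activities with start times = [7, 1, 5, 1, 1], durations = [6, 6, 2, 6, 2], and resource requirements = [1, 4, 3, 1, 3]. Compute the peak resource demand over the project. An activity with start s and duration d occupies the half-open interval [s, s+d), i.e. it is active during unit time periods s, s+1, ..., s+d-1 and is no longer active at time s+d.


Each activity i is active on [start_i, start_i + duration_i).
Compute total resource usage per time slot:
  t=0: active resources = [], total = 0
  t=1: active resources = [4, 1, 3], total = 8
  t=2: active resources = [4, 1, 3], total = 8
  t=3: active resources = [4, 1], total = 5
  t=4: active resources = [4, 1], total = 5
  t=5: active resources = [4, 3, 1], total = 8
  t=6: active resources = [4, 3, 1], total = 8
  t=7: active resources = [1], total = 1
  t=8: active resources = [1], total = 1
  t=9: active resources = [1], total = 1
  t=10: active resources = [1], total = 1
  t=11: active resources = [1], total = 1
  t=12: active resources = [1], total = 1
Peak resource demand = 8

8


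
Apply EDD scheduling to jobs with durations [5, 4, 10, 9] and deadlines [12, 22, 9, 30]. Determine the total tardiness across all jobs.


Sort by due date (EDD order): [(10, 9), (5, 12), (4, 22), (9, 30)]
Compute completion times and tardiness:
  Job 1: p=10, d=9, C=10, tardiness=max(0,10-9)=1
  Job 2: p=5, d=12, C=15, tardiness=max(0,15-12)=3
  Job 3: p=4, d=22, C=19, tardiness=max(0,19-22)=0
  Job 4: p=9, d=30, C=28, tardiness=max(0,28-30)=0
Total tardiness = 4

4


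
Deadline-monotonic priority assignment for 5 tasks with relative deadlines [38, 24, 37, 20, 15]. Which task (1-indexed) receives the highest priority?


Sort tasks by relative deadline (ascending):
  Task 5: deadline = 15
  Task 4: deadline = 20
  Task 2: deadline = 24
  Task 3: deadline = 37
  Task 1: deadline = 38
Priority order (highest first): [5, 4, 2, 3, 1]
Highest priority task = 5

5


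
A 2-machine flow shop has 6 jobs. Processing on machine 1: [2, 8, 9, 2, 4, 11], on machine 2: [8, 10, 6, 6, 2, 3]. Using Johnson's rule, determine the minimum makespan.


Apply Johnson's rule:
  Group 1 (a <= b): [(1, 2, 8), (4, 2, 6), (2, 8, 10)]
  Group 2 (a > b): [(3, 9, 6), (6, 11, 3), (5, 4, 2)]
Optimal job order: [1, 4, 2, 3, 6, 5]
Schedule:
  Job 1: M1 done at 2, M2 done at 10
  Job 4: M1 done at 4, M2 done at 16
  Job 2: M1 done at 12, M2 done at 26
  Job 3: M1 done at 21, M2 done at 32
  Job 6: M1 done at 32, M2 done at 35
  Job 5: M1 done at 36, M2 done at 38
Makespan = 38

38


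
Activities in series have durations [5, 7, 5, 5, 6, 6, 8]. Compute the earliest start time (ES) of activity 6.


Activity 6 starts after activities 1 through 5 complete.
Predecessor durations: [5, 7, 5, 5, 6]
ES = 5 + 7 + 5 + 5 + 6 = 28

28


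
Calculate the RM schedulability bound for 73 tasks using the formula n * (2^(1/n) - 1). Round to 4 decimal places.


Compute 2^(1/73) = 1.0095403890
Subtract 1: 1.0095403890 - 1 = 0.0095403890
Multiply by n: 73 * 0.0095403890 = 0.6964483970
Round to 4 dp: 0.6964

0.6964


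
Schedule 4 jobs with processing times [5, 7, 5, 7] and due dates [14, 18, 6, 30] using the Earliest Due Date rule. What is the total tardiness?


Sort by due date (EDD order): [(5, 6), (5, 14), (7, 18), (7, 30)]
Compute completion times and tardiness:
  Job 1: p=5, d=6, C=5, tardiness=max(0,5-6)=0
  Job 2: p=5, d=14, C=10, tardiness=max(0,10-14)=0
  Job 3: p=7, d=18, C=17, tardiness=max(0,17-18)=0
  Job 4: p=7, d=30, C=24, tardiness=max(0,24-30)=0
Total tardiness = 0

0


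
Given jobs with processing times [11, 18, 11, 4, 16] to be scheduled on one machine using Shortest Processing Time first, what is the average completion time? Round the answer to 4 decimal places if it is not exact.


Sort jobs by processing time (SPT order): [4, 11, 11, 16, 18]
Compute completion times sequentially:
  Job 1: processing = 4, completes at 4
  Job 2: processing = 11, completes at 15
  Job 3: processing = 11, completes at 26
  Job 4: processing = 16, completes at 42
  Job 5: processing = 18, completes at 60
Sum of completion times = 147
Average completion time = 147/5 = 29.4

29.4
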